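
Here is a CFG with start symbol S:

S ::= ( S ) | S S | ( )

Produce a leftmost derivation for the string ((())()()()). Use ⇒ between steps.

S ⇒ (S) ⇒ (SS) ⇒ ((S)S) ⇒ ((())S) ⇒ ((())SS) ⇒ ((())()S) ⇒ ((())()SS) ⇒ ((())()()S) ⇒ ((())()()())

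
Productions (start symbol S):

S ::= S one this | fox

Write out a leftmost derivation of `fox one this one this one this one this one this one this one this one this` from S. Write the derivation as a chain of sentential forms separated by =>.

S => S one this => S one this one this => S one this one this one this => S one this one this one this one this => S one this one this one this one this one this => S one this one this one this one this one this one this => S one this one this one this one this one this one this one this => S one this one this one this one this one this one this one this one this => fox one this one this one this one this one this one this one this one this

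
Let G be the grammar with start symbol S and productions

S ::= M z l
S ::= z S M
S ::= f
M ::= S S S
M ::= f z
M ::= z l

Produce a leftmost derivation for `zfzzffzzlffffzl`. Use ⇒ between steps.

S ⇒ Mzl ⇒ SSSzl ⇒ zSMSSzl ⇒ zfMSSzl ⇒ zfSSSSSzl ⇒ zfzSMSSSSzl ⇒ zfzzSMMSSSSzl ⇒ zfzzfMMSSSSzl ⇒ zfzzffzMSSSSzl ⇒ zfzzffzzlSSSSzl ⇒ zfzzffzzlfSSSzl ⇒ zfzzffzzlffSSzl ⇒ zfzzffzzlfffSzl ⇒ zfzzffzzlffffzl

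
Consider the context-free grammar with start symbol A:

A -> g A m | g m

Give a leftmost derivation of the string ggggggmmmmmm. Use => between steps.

A => gAm   [A -> g A m]
gAm => ggAmm   [A -> g A m]
ggAmm => gggAmmm   [A -> g A m]
gggAmmm => ggggAmmmm   [A -> g A m]
ggggAmmmm => gggggAmmmmm   [A -> g A m]
gggggAmmmmm => ggggggmmmmmm   [A -> g m]

A=>gAm=>ggAmm=>gggAmmm=>ggggAmmmm=>gggggAmmmmm=>ggggggmmmmmm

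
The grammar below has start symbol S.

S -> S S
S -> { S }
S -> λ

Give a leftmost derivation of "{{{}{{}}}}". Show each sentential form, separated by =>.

S=>{S}=>{{S}}=>{{SS}}=>{{{S}S}}=>{{{}S}}=>{{{}{S}}}=>{{{}{SS}}}=>{{{}{{S}S}}}=>{{{}{{}S}}}=>{{{}{{}}}}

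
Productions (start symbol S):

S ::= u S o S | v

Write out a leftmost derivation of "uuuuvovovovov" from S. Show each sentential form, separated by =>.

S => uSoS => uuSoSoS => uuuSoSoSoS => uuuuSoSoSoSoS => uuuuvoSoSoSoS => uuuuvovoSoSoS => uuuuvovovoSoS => uuuuvovovovoS => uuuuvovovovov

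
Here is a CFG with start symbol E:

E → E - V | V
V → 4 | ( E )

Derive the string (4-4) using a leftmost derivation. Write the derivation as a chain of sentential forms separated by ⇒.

E ⇒ V ⇒ (E) ⇒ (E-V) ⇒ (V-V) ⇒ (4-V) ⇒ (4-4)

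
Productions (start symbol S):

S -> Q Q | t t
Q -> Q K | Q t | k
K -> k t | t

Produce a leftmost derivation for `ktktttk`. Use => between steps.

S => QQ => QKQ => QKKQ => QKKKQ => QtKKKQ => ktKKKQ => ktktKKQ => ktkttKQ => ktktttQ => ktktttk

S => QQ   [S -> Q Q]
QQ => QKQ   [Q -> Q K]
QKQ => QKKQ   [Q -> Q K]
QKKQ => QKKKQ   [Q -> Q K]
QKKKQ => QtKKKQ   [Q -> Q t]
QtKKKQ => ktKKKQ   [Q -> k]
ktKKKQ => ktktKKQ   [K -> k t]
ktktKKQ => ktkttKQ   [K -> t]
ktkttKQ => ktktttQ   [K -> t]
ktktttQ => ktktttk   [Q -> k]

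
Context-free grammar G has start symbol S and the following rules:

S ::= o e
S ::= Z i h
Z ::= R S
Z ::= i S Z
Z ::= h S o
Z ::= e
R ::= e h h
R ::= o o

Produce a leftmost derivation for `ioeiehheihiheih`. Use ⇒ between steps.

S ⇒ Zih   [S ::= Z i h]
Zih ⇒ iSZih   [Z ::= i S Z]
iSZih ⇒ ioeZih   [S ::= o e]
ioeZih ⇒ ioeiSZih   [Z ::= i S Z]
ioeiSZih ⇒ ioeiZihZih   [S ::= Z i h]
ioeiZihZih ⇒ ioeiRSihZih   [Z ::= R S]
ioeiRSihZih ⇒ ioeiehhSihZih   [R ::= e h h]
ioeiehhSihZih ⇒ ioeiehhZihihZih   [S ::= Z i h]
ioeiehhZihihZih ⇒ ioeiehheihihZih   [Z ::= e]
ioeiehheihihZih ⇒ ioeiehheihiheih   [Z ::= e]

S ⇒ Zih ⇒ iSZih ⇒ ioeZih ⇒ ioeiSZih ⇒ ioeiZihZih ⇒ ioeiRSihZih ⇒ ioeiehhSihZih ⇒ ioeiehhZihihZih ⇒ ioeiehheihihZih ⇒ ioeiehheihiheih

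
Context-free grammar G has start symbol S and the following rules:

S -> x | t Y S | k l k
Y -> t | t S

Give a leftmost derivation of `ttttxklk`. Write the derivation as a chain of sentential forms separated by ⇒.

S ⇒ tYS   [S -> t Y S]
tYS ⇒ ttSS   [Y -> t S]
ttSS ⇒ tttYSS   [S -> t Y S]
tttYSS ⇒ ttttSS   [Y -> t]
ttttSS ⇒ ttttxS   [S -> x]
ttttxS ⇒ ttttxklk   [S -> k l k]

S⇒tYS⇒ttSS⇒tttYSS⇒ttttSS⇒ttttxS⇒ttttxklk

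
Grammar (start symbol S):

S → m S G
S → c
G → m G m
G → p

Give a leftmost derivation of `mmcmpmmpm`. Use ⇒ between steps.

S ⇒ mSG ⇒ mmSGG ⇒ mmcGG ⇒ mmcmGmG ⇒ mmcmpmG ⇒ mmcmpmmGm ⇒ mmcmpmmpm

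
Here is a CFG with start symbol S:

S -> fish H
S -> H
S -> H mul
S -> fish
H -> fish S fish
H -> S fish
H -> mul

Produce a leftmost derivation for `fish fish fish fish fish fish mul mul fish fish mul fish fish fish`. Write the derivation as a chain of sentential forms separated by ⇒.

S ⇒ fish H ⇒ fish fish S fish ⇒ fish fish fish H fish ⇒ fish fish fish S fish fish ⇒ fish fish fish H fish fish ⇒ fish fish fish S fish fish fish ⇒ fish fish fish H mul fish fish fish ⇒ fish fish fish fish S fish mul fish fish fish ⇒ fish fish fish fish fish H fish mul fish fish fish ⇒ fish fish fish fish fish fish S fish fish mul fish fish fish ⇒ fish fish fish fish fish fish H mul fish fish mul fish fish fish ⇒ fish fish fish fish fish fish mul mul fish fish mul fish fish fish

S ⇒ fish H   [S -> fish H]
fish H ⇒ fish fish S fish   [H -> fish S fish]
fish fish S fish ⇒ fish fish fish H fish   [S -> fish H]
fish fish fish H fish ⇒ fish fish fish S fish fish   [H -> S fish]
fish fish fish S fish fish ⇒ fish fish fish H fish fish   [S -> H]
fish fish fish H fish fish ⇒ fish fish fish S fish fish fish   [H -> S fish]
fish fish fish S fish fish fish ⇒ fish fish fish H mul fish fish fish   [S -> H mul]
fish fish fish H mul fish fish fish ⇒ fish fish fish fish S fish mul fish fish fish   [H -> fish S fish]
fish fish fish fish S fish mul fish fish fish ⇒ fish fish fish fish fish H fish mul fish fish fish   [S -> fish H]
fish fish fish fish fish H fish mul fish fish fish ⇒ fish fish fish fish fish fish S fish fish mul fish fish fish   [H -> fish S fish]
fish fish fish fish fish fish S fish fish mul fish fish fish ⇒ fish fish fish fish fish fish H mul fish fish mul fish fish fish   [S -> H mul]
fish fish fish fish fish fish H mul fish fish mul fish fish fish ⇒ fish fish fish fish fish fish mul mul fish fish mul fish fish fish   [H -> mul]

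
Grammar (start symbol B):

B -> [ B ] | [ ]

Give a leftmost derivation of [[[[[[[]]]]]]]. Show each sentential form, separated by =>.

B => [B] => [[B]] => [[[B]]] => [[[[B]]]] => [[[[[B]]]]] => [[[[[[B]]]]]] => [[[[[[[]]]]]]]

B => [B]   [B -> [ B ]]
[B] => [[B]]   [B -> [ B ]]
[[B]] => [[[B]]]   [B -> [ B ]]
[[[B]]] => [[[[B]]]]   [B -> [ B ]]
[[[[B]]]] => [[[[[B]]]]]   [B -> [ B ]]
[[[[[B]]]]] => [[[[[[B]]]]]]   [B -> [ B ]]
[[[[[[B]]]]]] => [[[[[[[]]]]]]]   [B -> [ ]]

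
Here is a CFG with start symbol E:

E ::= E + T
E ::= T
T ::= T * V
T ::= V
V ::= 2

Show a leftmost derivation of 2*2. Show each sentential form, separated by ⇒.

E ⇒ T ⇒ T*V ⇒ V*V ⇒ 2*V ⇒ 2*2

E ⇒ T   [E ::= T]
T ⇒ T*V   [T ::= T * V]
T*V ⇒ V*V   [T ::= V]
V*V ⇒ 2*V   [V ::= 2]
2*V ⇒ 2*2   [V ::= 2]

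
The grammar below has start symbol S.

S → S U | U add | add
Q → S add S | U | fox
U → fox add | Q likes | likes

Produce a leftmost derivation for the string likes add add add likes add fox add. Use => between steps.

S => S U => U add U => Q likes add U => S add S likes add U => U add add S likes add U => likes add add S likes add U => likes add add add likes add U => likes add add add likes add fox add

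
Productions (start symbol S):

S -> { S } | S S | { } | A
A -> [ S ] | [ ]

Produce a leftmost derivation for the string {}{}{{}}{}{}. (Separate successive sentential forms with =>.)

S=>SS=>{}S=>{}SS=>{}{}S=>{}{}SS=>{}{}{S}S=>{}{}{{}}S=>{}{}{{}}SS=>{}{}{{}}{}S=>{}{}{{}}{}{}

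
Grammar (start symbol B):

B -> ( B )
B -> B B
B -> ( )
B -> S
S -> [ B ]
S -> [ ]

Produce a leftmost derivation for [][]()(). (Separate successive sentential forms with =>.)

B => BB => SB => []B => []BB => []BBB => []SBB => [][]BB => [][]()B => [][]()()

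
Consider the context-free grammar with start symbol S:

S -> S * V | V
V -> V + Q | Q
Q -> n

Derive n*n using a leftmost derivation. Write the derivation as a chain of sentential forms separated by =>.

S => S*V => V*V => Q*V => n*V => n*Q => n*n

S => S*V   [S -> S * V]
S*V => V*V   [S -> V]
V*V => Q*V   [V -> Q]
Q*V => n*V   [Q -> n]
n*V => n*Q   [V -> Q]
n*Q => n*n   [Q -> n]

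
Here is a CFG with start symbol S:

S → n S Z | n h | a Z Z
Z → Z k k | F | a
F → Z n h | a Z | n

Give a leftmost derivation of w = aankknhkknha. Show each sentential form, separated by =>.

S=>aZZ=>aFZ=>aZnhZ=>aZkknhZ=>aFkknhZ=>aZnhkknhZ=>aZkknhkknhZ=>aFkknhkknhZ=>aaZkknhkknhZ=>aaFkknhkknhZ=>aankknhkknhZ=>aankknhkknha

S => aZZ   [S → a Z Z]
aZZ => aFZ   [Z → F]
aFZ => aZnhZ   [F → Z n h]
aZnhZ => aZkknhZ   [Z → Z k k]
aZkknhZ => aFkknhZ   [Z → F]
aFkknhZ => aZnhkknhZ   [F → Z n h]
aZnhkknhZ => aZkknhkknhZ   [Z → Z k k]
aZkknhkknhZ => aFkknhkknhZ   [Z → F]
aFkknhkknhZ => aaZkknhkknhZ   [F → a Z]
aaZkknhkknhZ => aaFkknhkknhZ   [Z → F]
aaFkknhkknhZ => aankknhkknhZ   [F → n]
aankknhkknhZ => aankknhkknha   [Z → a]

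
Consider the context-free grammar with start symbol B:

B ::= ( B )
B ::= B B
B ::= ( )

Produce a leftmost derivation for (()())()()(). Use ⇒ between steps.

B ⇒ BB   [B ::= B B]
BB ⇒ BBB   [B ::= B B]
BBB ⇒ BBBB   [B ::= B B]
BBBB ⇒ (B)BBB   [B ::= ( B )]
(B)BBB ⇒ (BB)BBB   [B ::= B B]
(BB)BBB ⇒ (()B)BBB   [B ::= ( )]
(()B)BBB ⇒ (()())BBB   [B ::= ( )]
(()())BBB ⇒ (()())()BB   [B ::= ( )]
(()())()BB ⇒ (()())()()B   [B ::= ( )]
(()())()()B ⇒ (()())()()()   [B ::= ( )]

B ⇒ BB ⇒ BBB ⇒ BBBB ⇒ (B)BBB ⇒ (BB)BBB ⇒ (()B)BBB ⇒ (()())BBB ⇒ (()())()BB ⇒ (()())()()B ⇒ (()())()()()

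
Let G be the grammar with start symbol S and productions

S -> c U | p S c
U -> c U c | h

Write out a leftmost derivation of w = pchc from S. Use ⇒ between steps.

S ⇒ pSc ⇒ pcUc ⇒ pchc

S ⇒ pSc   [S -> p S c]
pSc ⇒ pcUc   [S -> c U]
pcUc ⇒ pchc   [U -> h]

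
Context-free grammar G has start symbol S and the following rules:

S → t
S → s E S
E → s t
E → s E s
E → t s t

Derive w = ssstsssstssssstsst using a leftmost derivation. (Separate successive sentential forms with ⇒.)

S ⇒ sES   [S → s E S]
sES ⇒ ssEsS   [E → s E s]
ssEsS ⇒ ssstsS   [E → s t]
ssstsS ⇒ ssstssES   [S → s E S]
ssstssES ⇒ ssstsssEsS   [E → s E s]
ssstsssEsS ⇒ ssstsssstsS   [E → s t]
ssstsssstsS ⇒ ssstsssstssES   [S → s E S]
ssstsssstssES ⇒ ssstsssstsssEsS   [E → s E s]
ssstsssstsssEsS ⇒ ssstsssstssssEssS   [E → s E s]
ssstsssstssssEssS ⇒ ssstsssstssssstssS   [E → s t]
ssstsssstssssstssS ⇒ ssstsssstssssstsst   [S → t]

S⇒sES⇒ssEsS⇒ssstsS⇒ssstssES⇒ssstsssEsS⇒ssstsssstsS⇒ssstsssstssES⇒ssstsssstsssEsS⇒ssstsssstssssEssS⇒ssstsssstssssstssS⇒ssstsssstssssstsst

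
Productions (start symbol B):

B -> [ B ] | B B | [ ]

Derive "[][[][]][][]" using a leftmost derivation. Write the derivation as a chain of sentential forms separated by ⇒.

B ⇒ BB   [B -> B B]
BB ⇒ []B   [B -> [ ]]
[]B ⇒ []BB   [B -> B B]
[]BB ⇒ []BBB   [B -> B B]
[]BBB ⇒ [][B]BB   [B -> [ B ]]
[][B]BB ⇒ [][BB]BB   [B -> B B]
[][BB]BB ⇒ [][[]B]BB   [B -> [ ]]
[][[]B]BB ⇒ [][[][]]BB   [B -> [ ]]
[][[][]]BB ⇒ [][[][]][]B   [B -> [ ]]
[][[][]][]B ⇒ [][[][]][][]   [B -> [ ]]

B ⇒ BB ⇒ []B ⇒ []BB ⇒ []BBB ⇒ [][B]BB ⇒ [][BB]BB ⇒ [][[]B]BB ⇒ [][[][]]BB ⇒ [][[][]][]B ⇒ [][[][]][][]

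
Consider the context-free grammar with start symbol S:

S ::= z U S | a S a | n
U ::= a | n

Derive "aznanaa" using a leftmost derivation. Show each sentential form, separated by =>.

S => aSa => azUSa => aznSa => aznaSaa => aznanaa

S => aSa   [S ::= a S a]
aSa => azUSa   [S ::= z U S]
azUSa => aznSa   [U ::= n]
aznSa => aznaSaa   [S ::= a S a]
aznaSaa => aznanaa   [S ::= n]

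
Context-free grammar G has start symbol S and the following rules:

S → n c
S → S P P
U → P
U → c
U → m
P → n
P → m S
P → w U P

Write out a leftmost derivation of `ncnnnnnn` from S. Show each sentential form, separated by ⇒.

S ⇒ SPP ⇒ SPPPP ⇒ SPPPPPP ⇒ ncPPPPPP ⇒ ncnPPPPP ⇒ ncnnPPPP ⇒ ncnnnPPP ⇒ ncnnnnPP ⇒ ncnnnnnP ⇒ ncnnnnnn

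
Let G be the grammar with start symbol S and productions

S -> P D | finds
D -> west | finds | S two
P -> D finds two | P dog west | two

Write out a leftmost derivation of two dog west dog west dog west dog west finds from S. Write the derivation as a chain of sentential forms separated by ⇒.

S ⇒ P D ⇒ P dog west D ⇒ P dog west dog west D ⇒ P dog west dog west dog west D ⇒ P dog west dog west dog west dog west D ⇒ two dog west dog west dog west dog west D ⇒ two dog west dog west dog west dog west finds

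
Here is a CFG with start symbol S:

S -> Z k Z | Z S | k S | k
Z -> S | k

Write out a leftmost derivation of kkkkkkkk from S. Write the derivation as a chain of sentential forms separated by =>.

S => kS   [S -> k S]
kS => kZS   [S -> Z S]
kZS => kSS   [Z -> S]
kSS => kZkZS   [S -> Z k Z]
kZkZS => kSkZS   [Z -> S]
kSkZS => kkSkZS   [S -> k S]
kkSkZS => kkZSkZS   [S -> Z S]
kkZSkZS => kkSSkZS   [Z -> S]
kkSSkZS => kkZSSkZS   [S -> Z S]
kkZSSkZS => kkkSSkZS   [Z -> k]
kkkSSkZS => kkkkSkZS   [S -> k]
kkkkSkZS => kkkkkkZS   [S -> k]
kkkkkkZS => kkkkkkkS   [Z -> k]
kkkkkkkS => kkkkkkkk   [S -> k]

S => kS => kZS => kSS => kZkZS => kSkZS => kkSkZS => kkZSkZS => kkSSkZS => kkZSSkZS => kkkSSkZS => kkkkSkZS => kkkkkkZS => kkkkkkkS => kkkkkkkk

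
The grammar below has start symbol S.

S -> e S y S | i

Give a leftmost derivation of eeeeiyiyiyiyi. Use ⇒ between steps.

S ⇒ eSyS ⇒ eeSySyS ⇒ eeeSySySyS ⇒ eeeeSySySySyS ⇒ eeeeiySySySyS ⇒ eeeeiyiySySyS ⇒ eeeeiyiyiySyS ⇒ eeeeiyiyiyiyS ⇒ eeeeiyiyiyiyi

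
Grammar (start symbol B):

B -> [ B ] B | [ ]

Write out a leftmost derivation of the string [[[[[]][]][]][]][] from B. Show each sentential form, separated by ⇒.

B ⇒ [B]B ⇒ [[B]B]B ⇒ [[[B]B]B]B ⇒ [[[[B]B]B]B]B ⇒ [[[[[]]B]B]B]B ⇒ [[[[[]][]]B]B]B ⇒ [[[[[]][]][]]B]B ⇒ [[[[[]][]][]][]]B ⇒ [[[[[]][]][]][]][]

B ⇒ [B]B   [B -> [ B ] B]
[B]B ⇒ [[B]B]B   [B -> [ B ] B]
[[B]B]B ⇒ [[[B]B]B]B   [B -> [ B ] B]
[[[B]B]B]B ⇒ [[[[B]B]B]B]B   [B -> [ B ] B]
[[[[B]B]B]B]B ⇒ [[[[[]]B]B]B]B   [B -> [ ]]
[[[[[]]B]B]B]B ⇒ [[[[[]][]]B]B]B   [B -> [ ]]
[[[[[]][]]B]B]B ⇒ [[[[[]][]][]]B]B   [B -> [ ]]
[[[[[]][]][]]B]B ⇒ [[[[[]][]][]][]]B   [B -> [ ]]
[[[[[]][]][]][]]B ⇒ [[[[[]][]][]][]][]   [B -> [ ]]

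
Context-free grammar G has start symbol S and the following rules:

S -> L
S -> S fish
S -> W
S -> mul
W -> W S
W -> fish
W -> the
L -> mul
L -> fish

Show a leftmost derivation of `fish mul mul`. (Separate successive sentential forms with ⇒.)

S ⇒ W   [S -> W]
W ⇒ W S   [W -> W S]
W S ⇒ W S S   [W -> W S]
W S S ⇒ fish S S   [W -> fish]
fish S S ⇒ fish L S   [S -> L]
fish L S ⇒ fish mul S   [L -> mul]
fish mul S ⇒ fish mul mul   [S -> mul]

S ⇒ W ⇒ W S ⇒ W S S ⇒ fish S S ⇒ fish L S ⇒ fish mul S ⇒ fish mul mul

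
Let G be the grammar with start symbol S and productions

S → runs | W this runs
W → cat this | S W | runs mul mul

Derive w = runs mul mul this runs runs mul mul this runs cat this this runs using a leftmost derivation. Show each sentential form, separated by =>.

S => W this runs   [S → W this runs]
W this runs => S W this runs   [W → S W]
S W this runs => W this runs W this runs   [S → W this runs]
W this runs W this runs => runs mul mul this runs W this runs   [W → runs mul mul]
runs mul mul this runs W this runs => runs mul mul this runs S W this runs   [W → S W]
runs mul mul this runs S W this runs => runs mul mul this runs W this runs W this runs   [S → W this runs]
runs mul mul this runs W this runs W this runs => runs mul mul this runs runs mul mul this runs W this runs   [W → runs mul mul]
runs mul mul this runs runs mul mul this runs W this runs => runs mul mul this runs runs mul mul this runs cat this this runs   [W → cat this]

S => W this runs => S W this runs => W this runs W this runs => runs mul mul this runs W this runs => runs mul mul this runs S W this runs => runs mul mul this runs W this runs W this runs => runs mul mul this runs runs mul mul this runs W this runs => runs mul mul this runs runs mul mul this runs cat this this runs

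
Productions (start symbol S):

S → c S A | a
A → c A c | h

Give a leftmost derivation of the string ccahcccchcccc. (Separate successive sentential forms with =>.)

S => cSA => ccSAA => ccaAA => ccahA => ccahcAc => ccahccAcc => ccahcccAccc => ccahccccAcccc => ccahcccchcccc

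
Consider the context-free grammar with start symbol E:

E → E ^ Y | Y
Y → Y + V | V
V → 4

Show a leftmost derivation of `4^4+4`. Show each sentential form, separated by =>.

E => E^Y => Y^Y => V^Y => 4^Y => 4^Y+V => 4^V+V => 4^4+V => 4^4+4

E => E^Y   [E → E ^ Y]
E^Y => Y^Y   [E → Y]
Y^Y => V^Y   [Y → V]
V^Y => 4^Y   [V → 4]
4^Y => 4^Y+V   [Y → Y + V]
4^Y+V => 4^V+V   [Y → V]
4^V+V => 4^4+V   [V → 4]
4^4+V => 4^4+4   [V → 4]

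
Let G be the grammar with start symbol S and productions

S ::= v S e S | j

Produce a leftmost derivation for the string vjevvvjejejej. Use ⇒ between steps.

S ⇒ vSeS ⇒ vjeS ⇒ vjevSeS ⇒ vjevvSeSeS ⇒ vjevvvSeSeSeS ⇒ vjevvvjeSeSeS ⇒ vjevvvjejeSeS ⇒ vjevvvjejejeS ⇒ vjevvvjejejej

S ⇒ vSeS   [S ::= v S e S]
vSeS ⇒ vjeS   [S ::= j]
vjeS ⇒ vjevSeS   [S ::= v S e S]
vjevSeS ⇒ vjevvSeSeS   [S ::= v S e S]
vjevvSeSeS ⇒ vjevvvSeSeSeS   [S ::= v S e S]
vjevvvSeSeSeS ⇒ vjevvvjeSeSeS   [S ::= j]
vjevvvjeSeSeS ⇒ vjevvvjejeSeS   [S ::= j]
vjevvvjejeSeS ⇒ vjevvvjejejeS   [S ::= j]
vjevvvjejejeS ⇒ vjevvvjejejej   [S ::= j]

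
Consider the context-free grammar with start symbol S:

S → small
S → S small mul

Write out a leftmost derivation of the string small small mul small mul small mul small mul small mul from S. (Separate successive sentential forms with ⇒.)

S ⇒ S small mul   [S → S small mul]
S small mul ⇒ S small mul small mul   [S → S small mul]
S small mul small mul ⇒ S small mul small mul small mul   [S → S small mul]
S small mul small mul small mul ⇒ S small mul small mul small mul small mul   [S → S small mul]
S small mul small mul small mul small mul ⇒ S small mul small mul small mul small mul small mul   [S → S small mul]
S small mul small mul small mul small mul small mul ⇒ small small mul small mul small mul small mul small mul   [S → small]

S ⇒ S small mul ⇒ S small mul small mul ⇒ S small mul small mul small mul ⇒ S small mul small mul small mul small mul ⇒ S small mul small mul small mul small mul small mul ⇒ small small mul small mul small mul small mul small mul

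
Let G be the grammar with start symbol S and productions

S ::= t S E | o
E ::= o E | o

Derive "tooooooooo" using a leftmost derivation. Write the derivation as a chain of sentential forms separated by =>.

S => tSE   [S ::= t S E]
tSE => toE   [S ::= o]
toE => tooE   [E ::= o E]
tooE => toooE   [E ::= o E]
toooE => tooooE   [E ::= o E]
tooooE => toooooE   [E ::= o E]
toooooE => tooooooE   [E ::= o E]
tooooooE => toooooooE   [E ::= o E]
toooooooE => tooooooooE   [E ::= o E]
tooooooooE => tooooooooo   [E ::= o]

S => tSE => toE => tooE => toooE => tooooE => toooooE => tooooooE => toooooooE => tooooooooE => tooooooooo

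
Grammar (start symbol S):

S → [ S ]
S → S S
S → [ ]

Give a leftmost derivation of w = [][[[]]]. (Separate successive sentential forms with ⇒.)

S ⇒ SS ⇒ []S ⇒ [][S] ⇒ [][[S]] ⇒ [][[[]]]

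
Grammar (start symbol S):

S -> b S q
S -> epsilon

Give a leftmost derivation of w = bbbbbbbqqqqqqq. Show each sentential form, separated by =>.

S => bSq   [S -> b S q]
bSq => bbSqq   [S -> b S q]
bbSqq => bbbSqqq   [S -> b S q]
bbbSqqq => bbbbSqqqq   [S -> b S q]
bbbbSqqqq => bbbbbSqqqqq   [S -> b S q]
bbbbbSqqqqq => bbbbbbSqqqqqq   [S -> b S q]
bbbbbbSqqqqqq => bbbbbbbSqqqqqqq   [S -> b S q]
bbbbbbbSqqqqqqq => bbbbbbbqqqqqqq   [S -> epsilon]

S => bSq => bbSqq => bbbSqqq => bbbbSqqqq => bbbbbSqqqqq => bbbbbbSqqqqqq => bbbbbbbSqqqqqqq => bbbbbbbqqqqqqq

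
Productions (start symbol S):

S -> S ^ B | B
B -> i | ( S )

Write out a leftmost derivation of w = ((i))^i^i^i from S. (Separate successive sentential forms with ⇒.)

S ⇒ S^B   [S -> S ^ B]
S^B ⇒ S^B^B   [S -> S ^ B]
S^B^B ⇒ S^B^B^B   [S -> S ^ B]
S^B^B^B ⇒ B^B^B^B   [S -> B]
B^B^B^B ⇒ (S)^B^B^B   [B -> ( S )]
(S)^B^B^B ⇒ (B)^B^B^B   [S -> B]
(B)^B^B^B ⇒ ((S))^B^B^B   [B -> ( S )]
((S))^B^B^B ⇒ ((B))^B^B^B   [S -> B]
((B))^B^B^B ⇒ ((i))^B^B^B   [B -> i]
((i))^B^B^B ⇒ ((i))^i^B^B   [B -> i]
((i))^i^B^B ⇒ ((i))^i^i^B   [B -> i]
((i))^i^i^B ⇒ ((i))^i^i^i   [B -> i]

S ⇒ S^B ⇒ S^B^B ⇒ S^B^B^B ⇒ B^B^B^B ⇒ (S)^B^B^B ⇒ (B)^B^B^B ⇒ ((S))^B^B^B ⇒ ((B))^B^B^B ⇒ ((i))^B^B^B ⇒ ((i))^i^B^B ⇒ ((i))^i^i^B ⇒ ((i))^i^i^i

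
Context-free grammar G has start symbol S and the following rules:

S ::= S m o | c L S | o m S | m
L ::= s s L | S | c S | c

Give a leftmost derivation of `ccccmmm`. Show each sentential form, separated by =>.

S => cLS => cSS => ccLSS => ccSSS => cccLSSS => ccccSSS => ccccmSS => ccccmmS => ccccmmm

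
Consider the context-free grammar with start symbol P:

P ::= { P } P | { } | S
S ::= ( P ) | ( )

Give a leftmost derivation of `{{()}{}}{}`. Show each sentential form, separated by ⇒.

P ⇒ {P}P ⇒ {{P}P}P ⇒ {{S}P}P ⇒ {{()}P}P ⇒ {{()}{}}P ⇒ {{()}{}}{}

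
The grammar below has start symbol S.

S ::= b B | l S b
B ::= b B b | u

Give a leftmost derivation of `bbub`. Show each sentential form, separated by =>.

S => bB => bbBb => bbub

S => bB   [S ::= b B]
bB => bbBb   [B ::= b B b]
bbBb => bbub   [B ::= u]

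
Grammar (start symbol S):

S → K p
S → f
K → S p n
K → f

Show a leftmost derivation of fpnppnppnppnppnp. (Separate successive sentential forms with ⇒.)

S ⇒ Kp ⇒ Spnp ⇒ Kppnp ⇒ Spnppnp ⇒ Kppnppnp ⇒ Spnppnppnp ⇒ Kppnppnppnp ⇒ Spnppnppnppnp ⇒ Kppnppnppnppnp ⇒ Spnppnppnppnppnp ⇒ fpnppnppnppnppnp

S ⇒ Kp   [S → K p]
Kp ⇒ Spnp   [K → S p n]
Spnp ⇒ Kppnp   [S → K p]
Kppnp ⇒ Spnppnp   [K → S p n]
Spnppnp ⇒ Kppnppnp   [S → K p]
Kppnppnp ⇒ Spnppnppnp   [K → S p n]
Spnppnppnp ⇒ Kppnppnppnp   [S → K p]
Kppnppnppnp ⇒ Spnppnppnppnp   [K → S p n]
Spnppnppnppnp ⇒ Kppnppnppnppnp   [S → K p]
Kppnppnppnppnp ⇒ Spnppnppnppnppnp   [K → S p n]
Spnppnppnppnppnp ⇒ fpnppnppnppnppnp   [S → f]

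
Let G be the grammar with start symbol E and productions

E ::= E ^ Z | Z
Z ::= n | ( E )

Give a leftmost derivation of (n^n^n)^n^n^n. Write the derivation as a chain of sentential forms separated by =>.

E=>E^Z=>E^Z^Z=>E^Z^Z^Z=>Z^Z^Z^Z=>(E)^Z^Z^Z=>(E^Z)^Z^Z^Z=>(E^Z^Z)^Z^Z^Z=>(Z^Z^Z)^Z^Z^Z=>(n^Z^Z)^Z^Z^Z=>(n^n^Z)^Z^Z^Z=>(n^n^n)^Z^Z^Z=>(n^n^n)^n^Z^Z=>(n^n^n)^n^n^Z=>(n^n^n)^n^n^n

E => E^Z   [E ::= E ^ Z]
E^Z => E^Z^Z   [E ::= E ^ Z]
E^Z^Z => E^Z^Z^Z   [E ::= E ^ Z]
E^Z^Z^Z => Z^Z^Z^Z   [E ::= Z]
Z^Z^Z^Z => (E)^Z^Z^Z   [Z ::= ( E )]
(E)^Z^Z^Z => (E^Z)^Z^Z^Z   [E ::= E ^ Z]
(E^Z)^Z^Z^Z => (E^Z^Z)^Z^Z^Z   [E ::= E ^ Z]
(E^Z^Z)^Z^Z^Z => (Z^Z^Z)^Z^Z^Z   [E ::= Z]
(Z^Z^Z)^Z^Z^Z => (n^Z^Z)^Z^Z^Z   [Z ::= n]
(n^Z^Z)^Z^Z^Z => (n^n^Z)^Z^Z^Z   [Z ::= n]
(n^n^Z)^Z^Z^Z => (n^n^n)^Z^Z^Z   [Z ::= n]
(n^n^n)^Z^Z^Z => (n^n^n)^n^Z^Z   [Z ::= n]
(n^n^n)^n^Z^Z => (n^n^n)^n^n^Z   [Z ::= n]
(n^n^n)^n^n^Z => (n^n^n)^n^n^n   [Z ::= n]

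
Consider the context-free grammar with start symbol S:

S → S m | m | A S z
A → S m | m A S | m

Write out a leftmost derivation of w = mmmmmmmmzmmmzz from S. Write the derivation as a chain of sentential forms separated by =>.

S=>ASz=>mSz=>mASzz=>mmASSzz=>mmmASSSzz=>mmmmASSSSzz=>mmmmmSSSSzz=>mmmmmASzSSSzz=>mmmmmSmSzSSSzz=>mmmmmmmSzSSSzz=>mmmmmmmmzSSSzz=>mmmmmmmmzmSSzz=>mmmmmmmmzmmSzz=>mmmmmmmmzmmmzz

S => ASz   [S → A S z]
ASz => mSz   [A → m]
mSz => mASzz   [S → A S z]
mASzz => mmASSzz   [A → m A S]
mmASSzz => mmmASSSzz   [A → m A S]
mmmASSSzz => mmmmASSSSzz   [A → m A S]
mmmmASSSSzz => mmmmmSSSSzz   [A → m]
mmmmmSSSSzz => mmmmmASzSSSzz   [S → A S z]
mmmmmASzSSSzz => mmmmmSmSzSSSzz   [A → S m]
mmmmmSmSzSSSzz => mmmmmmmSzSSSzz   [S → m]
mmmmmmmSzSSSzz => mmmmmmmmzSSSzz   [S → m]
mmmmmmmmzSSSzz => mmmmmmmmzmSSzz   [S → m]
mmmmmmmmzmSSzz => mmmmmmmmzmmSzz   [S → m]
mmmmmmmmzmmSzz => mmmmmmmmzmmmzz   [S → m]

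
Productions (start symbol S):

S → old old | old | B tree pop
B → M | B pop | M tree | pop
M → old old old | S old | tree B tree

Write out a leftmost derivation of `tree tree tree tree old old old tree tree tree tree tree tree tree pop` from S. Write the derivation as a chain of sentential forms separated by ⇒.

S ⇒ B tree pop ⇒ M tree pop ⇒ tree B tree tree pop ⇒ tree M tree tree tree pop ⇒ tree tree B tree tree tree tree pop ⇒ tree tree M tree tree tree tree pop ⇒ tree tree tree B tree tree tree tree tree pop ⇒ tree tree tree M tree tree tree tree tree pop ⇒ tree tree tree tree B tree tree tree tree tree tree pop ⇒ tree tree tree tree M tree tree tree tree tree tree tree pop ⇒ tree tree tree tree old old old tree tree tree tree tree tree tree pop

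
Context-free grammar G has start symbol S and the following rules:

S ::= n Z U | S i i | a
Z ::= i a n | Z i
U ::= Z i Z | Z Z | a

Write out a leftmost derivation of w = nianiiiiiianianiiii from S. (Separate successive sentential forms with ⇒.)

S ⇒ Sii ⇒ Siiii ⇒ nZUiiii ⇒ nZiUiiii ⇒ nZiiUiiii ⇒ nZiiiUiiii ⇒ nZiiiiUiiii ⇒ nZiiiiiUiiii ⇒ nianiiiiiUiiii ⇒ nianiiiiiZZiiii ⇒ nianiiiiiianZiiii ⇒ nianiiiiiianianiiii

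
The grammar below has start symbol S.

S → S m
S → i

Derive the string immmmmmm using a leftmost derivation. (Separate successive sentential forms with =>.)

S=>Sm=>Smm=>Smmm=>Smmmm=>Smmmmm=>Smmmmmm=>Smmmmmmm=>immmmmmm

S => Sm   [S → S m]
Sm => Smm   [S → S m]
Smm => Smmm   [S → S m]
Smmm => Smmmm   [S → S m]
Smmmm => Smmmmm   [S → S m]
Smmmmm => Smmmmmm   [S → S m]
Smmmmmm => Smmmmmmm   [S → S m]
Smmmmmmm => immmmmmm   [S → i]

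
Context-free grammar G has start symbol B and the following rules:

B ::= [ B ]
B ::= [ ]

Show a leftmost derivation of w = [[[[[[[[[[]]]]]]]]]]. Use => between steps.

B => [B] => [[B]] => [[[B]]] => [[[[B]]]] => [[[[[B]]]]] => [[[[[[B]]]]]] => [[[[[[[B]]]]]]] => [[[[[[[[B]]]]]]]] => [[[[[[[[[B]]]]]]]]] => [[[[[[[[[[]]]]]]]]]]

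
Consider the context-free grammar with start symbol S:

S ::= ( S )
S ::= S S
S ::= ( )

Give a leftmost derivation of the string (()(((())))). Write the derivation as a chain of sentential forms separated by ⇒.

S ⇒ (S) ⇒ (SS) ⇒ (()S) ⇒ (()(S)) ⇒ (()((S))) ⇒ (()(((S)))) ⇒ (()(((()))))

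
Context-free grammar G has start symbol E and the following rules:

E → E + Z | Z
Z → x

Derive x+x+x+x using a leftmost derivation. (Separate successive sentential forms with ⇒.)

E⇒E+Z⇒E+Z+Z⇒E+Z+Z+Z⇒Z+Z+Z+Z⇒x+Z+Z+Z⇒x+x+Z+Z⇒x+x+x+Z⇒x+x+x+x

E ⇒ E+Z   [E → E + Z]
E+Z ⇒ E+Z+Z   [E → E + Z]
E+Z+Z ⇒ E+Z+Z+Z   [E → E + Z]
E+Z+Z+Z ⇒ Z+Z+Z+Z   [E → Z]
Z+Z+Z+Z ⇒ x+Z+Z+Z   [Z → x]
x+Z+Z+Z ⇒ x+x+Z+Z   [Z → x]
x+x+Z+Z ⇒ x+x+x+Z   [Z → x]
x+x+x+Z ⇒ x+x+x+x   [Z → x]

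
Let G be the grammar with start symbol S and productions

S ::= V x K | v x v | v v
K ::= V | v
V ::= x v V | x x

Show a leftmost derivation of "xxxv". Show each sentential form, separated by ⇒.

S⇒VxK⇒xxxK⇒xxxv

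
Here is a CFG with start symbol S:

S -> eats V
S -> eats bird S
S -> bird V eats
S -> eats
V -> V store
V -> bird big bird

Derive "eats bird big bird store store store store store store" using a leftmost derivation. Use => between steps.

S => eats V => eats V store => eats V store store => eats V store store store => eats V store store store store => eats V store store store store store => eats V store store store store store store => eats bird big bird store store store store store store

S => eats V   [S -> eats V]
eats V => eats V store   [V -> V store]
eats V store => eats V store store   [V -> V store]
eats V store store => eats V store store store   [V -> V store]
eats V store store store => eats V store store store store   [V -> V store]
eats V store store store store => eats V store store store store store   [V -> V store]
eats V store store store store store => eats V store store store store store store   [V -> V store]
eats V store store store store store store => eats bird big bird store store store store store store   [V -> bird big bird]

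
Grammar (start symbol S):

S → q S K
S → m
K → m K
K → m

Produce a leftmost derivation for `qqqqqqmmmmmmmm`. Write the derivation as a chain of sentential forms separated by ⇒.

S ⇒ qSK   [S → q S K]
qSK ⇒ qqSKK   [S → q S K]
qqSKK ⇒ qqqSKKK   [S → q S K]
qqqSKKK ⇒ qqqqSKKKK   [S → q S K]
qqqqSKKKK ⇒ qqqqqSKKKKK   [S → q S K]
qqqqqSKKKKK ⇒ qqqqqqSKKKKKK   [S → q S K]
qqqqqqSKKKKKK ⇒ qqqqqqmKKKKKK   [S → m]
qqqqqqmKKKKKK ⇒ qqqqqqmmKKKKK   [K → m]
qqqqqqmmKKKKK ⇒ qqqqqqmmmKKKKK   [K → m K]
qqqqqqmmmKKKKK ⇒ qqqqqqmmmmKKKK   [K → m]
qqqqqqmmmmKKKK ⇒ qqqqqqmmmmmKKK   [K → m]
qqqqqqmmmmmKKK ⇒ qqqqqqmmmmmmKK   [K → m]
qqqqqqmmmmmmKK ⇒ qqqqqqmmmmmmmK   [K → m]
qqqqqqmmmmmmmK ⇒ qqqqqqmmmmmmmm   [K → m]

S ⇒ qSK ⇒ qqSKK ⇒ qqqSKKK ⇒ qqqqSKKKK ⇒ qqqqqSKKKKK ⇒ qqqqqqSKKKKKK ⇒ qqqqqqmKKKKKK ⇒ qqqqqqmmKKKKK ⇒ qqqqqqmmmKKKKK ⇒ qqqqqqmmmmKKKK ⇒ qqqqqqmmmmmKKK ⇒ qqqqqqmmmmmmKK ⇒ qqqqqqmmmmmmmK ⇒ qqqqqqmmmmmmmm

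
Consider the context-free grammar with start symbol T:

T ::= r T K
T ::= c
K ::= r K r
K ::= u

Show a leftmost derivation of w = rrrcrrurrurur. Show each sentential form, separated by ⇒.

T ⇒ rTK ⇒ rrTKK ⇒ rrrTKKK ⇒ rrrcKKK ⇒ rrrcrKrKK ⇒ rrrcrrKrrKK ⇒ rrrcrrurrKK ⇒ rrrcrrurruK ⇒ rrrcrrurrurKr ⇒ rrrcrrurrurur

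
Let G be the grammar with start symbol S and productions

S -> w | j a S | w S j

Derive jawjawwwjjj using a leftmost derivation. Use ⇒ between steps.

S ⇒ jaS   [S -> j a S]
jaS ⇒ jawSj   [S -> w S j]
jawSj ⇒ jawjaSj   [S -> j a S]
jawjaSj ⇒ jawjawSjj   [S -> w S j]
jawjawSjj ⇒ jawjawwSjjj   [S -> w S j]
jawjawwSjjj ⇒ jawjawwwjjj   [S -> w]

S ⇒ jaS ⇒ jawSj ⇒ jawjaSj ⇒ jawjawSjj ⇒ jawjawwSjjj ⇒ jawjawwwjjj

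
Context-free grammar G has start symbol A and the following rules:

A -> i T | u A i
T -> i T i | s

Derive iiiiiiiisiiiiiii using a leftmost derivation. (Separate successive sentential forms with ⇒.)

A ⇒ iT   [A -> i T]
iT ⇒ iiTi   [T -> i T i]
iiTi ⇒ iiiTii   [T -> i T i]
iiiTii ⇒ iiiiTiii   [T -> i T i]
iiiiTiii ⇒ iiiiiTiiii   [T -> i T i]
iiiiiTiiii ⇒ iiiiiiTiiiii   [T -> i T i]
iiiiiiTiiiii ⇒ iiiiiiiTiiiiii   [T -> i T i]
iiiiiiiTiiiiii ⇒ iiiiiiiiTiiiiiii   [T -> i T i]
iiiiiiiiTiiiiiii ⇒ iiiiiiiisiiiiiii   [T -> s]

A ⇒ iT ⇒ iiTi ⇒ iiiTii ⇒ iiiiTiii ⇒ iiiiiTiiii ⇒ iiiiiiTiiiii ⇒ iiiiiiiTiiiiii ⇒ iiiiiiiiTiiiiiii ⇒ iiiiiiiisiiiiiii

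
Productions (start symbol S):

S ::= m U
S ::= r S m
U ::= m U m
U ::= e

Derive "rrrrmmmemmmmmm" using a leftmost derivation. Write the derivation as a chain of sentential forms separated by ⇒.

S ⇒ rSm   [S ::= r S m]
rSm ⇒ rrSmm   [S ::= r S m]
rrSmm ⇒ rrrSmmm   [S ::= r S m]
rrrSmmm ⇒ rrrrSmmmm   [S ::= r S m]
rrrrSmmmm ⇒ rrrrmUmmmm   [S ::= m U]
rrrrmUmmmm ⇒ rrrrmmUmmmmm   [U ::= m U m]
rrrrmmUmmmmm ⇒ rrrrmmmUmmmmmm   [U ::= m U m]
rrrrmmmUmmmmmm ⇒ rrrrmmmemmmmmm   [U ::= e]

S ⇒ rSm ⇒ rrSmm ⇒ rrrSmmm ⇒ rrrrSmmmm ⇒ rrrrmUmmmm ⇒ rrrrmmUmmmmm ⇒ rrrrmmmUmmmmmm ⇒ rrrrmmmemmmmmm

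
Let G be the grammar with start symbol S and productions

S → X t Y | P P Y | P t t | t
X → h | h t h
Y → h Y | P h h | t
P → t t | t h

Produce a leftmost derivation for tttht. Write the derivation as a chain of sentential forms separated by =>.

S => PPY => ttPY => ttthY => tttht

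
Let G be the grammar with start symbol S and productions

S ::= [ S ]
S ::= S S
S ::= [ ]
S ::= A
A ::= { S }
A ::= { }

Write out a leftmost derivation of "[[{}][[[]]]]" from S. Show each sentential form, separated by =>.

S=>[S]=>[SS]=>[[S]S]=>[[A]S]=>[[{}]S]=>[[{}][S]]=>[[{}][[S]]]=>[[{}][[[]]]]

S => [S]   [S ::= [ S ]]
[S] => [SS]   [S ::= S S]
[SS] => [[S]S]   [S ::= [ S ]]
[[S]S] => [[A]S]   [S ::= A]
[[A]S] => [[{}]S]   [A ::= { }]
[[{}]S] => [[{}][S]]   [S ::= [ S ]]
[[{}][S]] => [[{}][[S]]]   [S ::= [ S ]]
[[{}][[S]]] => [[{}][[[]]]]   [S ::= [ ]]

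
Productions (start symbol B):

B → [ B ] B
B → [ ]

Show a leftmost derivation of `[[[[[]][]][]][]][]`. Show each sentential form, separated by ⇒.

B ⇒ [B]B   [B → [ B ] B]
[B]B ⇒ [[B]B]B   [B → [ B ] B]
[[B]B]B ⇒ [[[B]B]B]B   [B → [ B ] B]
[[[B]B]B]B ⇒ [[[[B]B]B]B]B   [B → [ B ] B]
[[[[B]B]B]B]B ⇒ [[[[[]]B]B]B]B   [B → [ ]]
[[[[[]]B]B]B]B ⇒ [[[[[]][]]B]B]B   [B → [ ]]
[[[[[]][]]B]B]B ⇒ [[[[[]][]][]]B]B   [B → [ ]]
[[[[[]][]][]]B]B ⇒ [[[[[]][]][]][]]B   [B → [ ]]
[[[[[]][]][]][]]B ⇒ [[[[[]][]][]][]][]   [B → [ ]]

B ⇒ [B]B ⇒ [[B]B]B ⇒ [[[B]B]B]B ⇒ [[[[B]B]B]B]B ⇒ [[[[[]]B]B]B]B ⇒ [[[[[]][]]B]B]B ⇒ [[[[[]][]][]]B]B ⇒ [[[[[]][]][]][]]B ⇒ [[[[[]][]][]][]][]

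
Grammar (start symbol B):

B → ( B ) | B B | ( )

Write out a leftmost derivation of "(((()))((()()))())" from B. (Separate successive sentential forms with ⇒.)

B ⇒ (B) ⇒ (BB) ⇒ (BBB) ⇒ ((B)BB) ⇒ (((B))BB) ⇒ (((()))BB) ⇒ (((()))(B)B) ⇒ (((()))((B))B) ⇒ (((()))((BB))B) ⇒ (((()))((()B))B) ⇒ (((()))((()()))B) ⇒ (((()))((()()))())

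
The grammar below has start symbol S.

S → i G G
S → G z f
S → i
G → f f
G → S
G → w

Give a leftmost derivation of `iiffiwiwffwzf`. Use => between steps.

S=>iGG=>iSG=>iiGGG=>iiffGG=>iiffSG=>iiffiGGG=>iiffiwGG=>iiffiwSG=>iiffiwiGGG=>iiffiwiwGG=>iiffiwiwffG=>iiffiwiwffS=>iiffiwiwffGzf=>iiffiwiwffwzf

S => iGG   [S → i G G]
iGG => iSG   [G → S]
iSG => iiGGG   [S → i G G]
iiGGG => iiffGG   [G → f f]
iiffGG => iiffSG   [G → S]
iiffSG => iiffiGGG   [S → i G G]
iiffiGGG => iiffiwGG   [G → w]
iiffiwGG => iiffiwSG   [G → S]
iiffiwSG => iiffiwiGGG   [S → i G G]
iiffiwiGGG => iiffiwiwGG   [G → w]
iiffiwiwGG => iiffiwiwffG   [G → f f]
iiffiwiwffG => iiffiwiwffS   [G → S]
iiffiwiwffS => iiffiwiwffGzf   [S → G z f]
iiffiwiwffGzf => iiffiwiwffwzf   [G → w]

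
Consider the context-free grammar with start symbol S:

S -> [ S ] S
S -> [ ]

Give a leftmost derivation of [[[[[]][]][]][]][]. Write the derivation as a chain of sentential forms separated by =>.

S => [S]S   [S -> [ S ] S]
[S]S => [[S]S]S   [S -> [ S ] S]
[[S]S]S => [[[S]S]S]S   [S -> [ S ] S]
[[[S]S]S]S => [[[[S]S]S]S]S   [S -> [ S ] S]
[[[[S]S]S]S]S => [[[[[]]S]S]S]S   [S -> [ ]]
[[[[[]]S]S]S]S => [[[[[]][]]S]S]S   [S -> [ ]]
[[[[[]][]]S]S]S => [[[[[]][]][]]S]S   [S -> [ ]]
[[[[[]][]][]]S]S => [[[[[]][]][]][]]S   [S -> [ ]]
[[[[[]][]][]][]]S => [[[[[]][]][]][]][]   [S -> [ ]]

S => [S]S => [[S]S]S => [[[S]S]S]S => [[[[S]S]S]S]S => [[[[[]]S]S]S]S => [[[[[]][]]S]S]S => [[[[[]][]][]]S]S => [[[[[]][]][]][]]S => [[[[[]][]][]][]][]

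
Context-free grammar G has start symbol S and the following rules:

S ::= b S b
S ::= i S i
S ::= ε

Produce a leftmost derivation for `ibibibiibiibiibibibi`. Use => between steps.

S => iSi => ibSbi => ibiSibi => ibibSbibi => ibibiSibibi => ibibibSbibibi => ibibibiSibibibi => ibibibiiSiibibibi => ibibibiibSbiibibibi => ibibibiibiSibiibibibi => ibibibiibiibiibibibi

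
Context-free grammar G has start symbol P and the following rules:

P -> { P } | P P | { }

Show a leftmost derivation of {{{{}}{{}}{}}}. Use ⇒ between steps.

P⇒{P}⇒{{P}}⇒{{PP}}⇒{{PPP}}⇒{{{P}PP}}⇒{{{{}}PP}}⇒{{{{}}{P}P}}⇒{{{{}}{{}}P}}⇒{{{{}}{{}}{}}}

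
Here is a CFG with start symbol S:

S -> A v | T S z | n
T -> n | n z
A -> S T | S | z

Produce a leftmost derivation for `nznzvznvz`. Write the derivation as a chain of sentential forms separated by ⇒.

S ⇒ TSz ⇒ nzSz ⇒ nzAvz ⇒ nzSTvz ⇒ nzTSzTvz ⇒ nznSzTvz ⇒ nznAvzTvz ⇒ nznzvzTvz ⇒ nznzvznvz

S ⇒ TSz   [S -> T S z]
TSz ⇒ nzSz   [T -> n z]
nzSz ⇒ nzAvz   [S -> A v]
nzAvz ⇒ nzSTvz   [A -> S T]
nzSTvz ⇒ nzTSzTvz   [S -> T S z]
nzTSzTvz ⇒ nznSzTvz   [T -> n]
nznSzTvz ⇒ nznAvzTvz   [S -> A v]
nznAvzTvz ⇒ nznzvzTvz   [A -> z]
nznzvzTvz ⇒ nznzvznvz   [T -> n]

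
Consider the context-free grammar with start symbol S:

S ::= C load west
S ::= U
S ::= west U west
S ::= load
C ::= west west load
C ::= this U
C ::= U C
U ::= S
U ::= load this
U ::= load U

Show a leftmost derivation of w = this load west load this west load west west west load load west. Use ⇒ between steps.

S ⇒ C load west ⇒ U C load west ⇒ S C load west ⇒ C load west C load west ⇒ this U load west C load west ⇒ this load U load west C load west ⇒ this load S load west C load west ⇒ this load west U west load west C load west ⇒ this load west load this west load west C load west ⇒ this load west load this west load west west west load load west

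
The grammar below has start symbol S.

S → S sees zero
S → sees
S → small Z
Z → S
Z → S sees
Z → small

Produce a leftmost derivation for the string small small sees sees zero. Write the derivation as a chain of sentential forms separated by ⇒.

S ⇒ small Z ⇒ small S ⇒ small S sees zero ⇒ small small Z sees zero ⇒ small small S sees zero ⇒ small small sees sees zero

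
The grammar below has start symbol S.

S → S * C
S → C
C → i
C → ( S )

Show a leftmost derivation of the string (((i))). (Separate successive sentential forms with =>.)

S => C => (S) => (C) => ((S)) => ((C)) => (((S))) => (((C))) => (((i)))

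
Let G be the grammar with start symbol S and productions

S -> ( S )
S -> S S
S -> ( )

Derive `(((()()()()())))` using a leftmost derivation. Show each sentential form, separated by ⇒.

S⇒(S)⇒((S))⇒(((S)))⇒(((SS)))⇒(((SSS)))⇒(((SSSS)))⇒(((SSSSS)))⇒(((()SSSS)))⇒(((()()SSS)))⇒(((()()()SS)))⇒(((()()()()S)))⇒(((()()()()())))

S ⇒ (S)   [S -> ( S )]
(S) ⇒ ((S))   [S -> ( S )]
((S)) ⇒ (((S)))   [S -> ( S )]
(((S))) ⇒ (((SS)))   [S -> S S]
(((SS))) ⇒ (((SSS)))   [S -> S S]
(((SSS))) ⇒ (((SSSS)))   [S -> S S]
(((SSSS))) ⇒ (((SSSSS)))   [S -> S S]
(((SSSSS))) ⇒ (((()SSSS)))   [S -> ( )]
(((()SSSS))) ⇒ (((()()SSS)))   [S -> ( )]
(((()()SSS))) ⇒ (((()()()SS)))   [S -> ( )]
(((()()()SS))) ⇒ (((()()()()S)))   [S -> ( )]
(((()()()()S))) ⇒ (((()()()()())))   [S -> ( )]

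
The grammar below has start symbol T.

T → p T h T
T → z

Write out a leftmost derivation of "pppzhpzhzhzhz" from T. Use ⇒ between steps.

T ⇒ pThT   [T → p T h T]
pThT ⇒ ppThThT   [T → p T h T]
ppThThT ⇒ pppThThThT   [T → p T h T]
pppThThThT ⇒ pppzhThThT   [T → z]
pppzhThThT ⇒ pppzhpThThThT   [T → p T h T]
pppzhpThThThT ⇒ pppzhpzhThThT   [T → z]
pppzhpzhThThT ⇒ pppzhpzhzhThT   [T → z]
pppzhpzhzhThT ⇒ pppzhpzhzhzhT   [T → z]
pppzhpzhzhzhT ⇒ pppzhpzhzhzhz   [T → z]

T⇒pThT⇒ppThThT⇒pppThThThT⇒pppzhThThT⇒pppzhpThThThT⇒pppzhpzhThThT⇒pppzhpzhzhThT⇒pppzhpzhzhzhT⇒pppzhpzhzhzhz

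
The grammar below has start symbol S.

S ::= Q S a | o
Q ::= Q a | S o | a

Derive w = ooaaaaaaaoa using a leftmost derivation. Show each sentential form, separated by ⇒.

S ⇒ QSa   [S ::= Q S a]
QSa ⇒ QaSa   [Q ::= Q a]
QaSa ⇒ QaaSa   [Q ::= Q a]
QaaSa ⇒ QaaaSa   [Q ::= Q a]
QaaaSa ⇒ QaaaaSa   [Q ::= Q a]
QaaaaSa ⇒ QaaaaaSa   [Q ::= Q a]
QaaaaaSa ⇒ QaaaaaaSa   [Q ::= Q a]
QaaaaaaSa ⇒ QaaaaaaaSa   [Q ::= Q a]
QaaaaaaaSa ⇒ SoaaaaaaaSa   [Q ::= S o]
SoaaaaaaaSa ⇒ ooaaaaaaaSa   [S ::= o]
ooaaaaaaaSa ⇒ ooaaaaaaaoa   [S ::= o]

S ⇒ QSa ⇒ QaSa ⇒ QaaSa ⇒ QaaaSa ⇒ QaaaaSa ⇒ QaaaaaSa ⇒ QaaaaaaSa ⇒ QaaaaaaaSa ⇒ SoaaaaaaaSa ⇒ ooaaaaaaaSa ⇒ ooaaaaaaaoa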